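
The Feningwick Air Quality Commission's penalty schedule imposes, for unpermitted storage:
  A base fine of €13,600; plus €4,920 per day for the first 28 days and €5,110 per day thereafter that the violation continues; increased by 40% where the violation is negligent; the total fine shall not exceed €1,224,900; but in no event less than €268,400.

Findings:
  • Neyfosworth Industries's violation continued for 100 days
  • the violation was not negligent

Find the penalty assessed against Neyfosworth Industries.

€519,280

First 28 days: 28 × €4,920 = €137,760
Remaining days: (100 − 28) × €5,110 = €367,920
Per-day component: €137,760 + €367,920 = €505,680
Base plus per-day: €13,600 + €505,680 = €519,280
The violation was not negligent: no 40% increase.
Cap at €1,224,900: €519,280 is within the cap, no reduction.
Minimum €268,400: €519,280 meets the minimum, no increase.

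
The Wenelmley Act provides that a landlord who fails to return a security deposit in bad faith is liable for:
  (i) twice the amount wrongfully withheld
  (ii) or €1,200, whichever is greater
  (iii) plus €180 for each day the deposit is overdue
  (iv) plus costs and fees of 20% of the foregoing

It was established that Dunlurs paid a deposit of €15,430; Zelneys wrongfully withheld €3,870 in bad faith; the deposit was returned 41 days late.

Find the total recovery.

€18,144

Doubled: 2 × €3,870 = €7,740
Minimum €1,200: €7,740 meets the minimum, no increase.
Late-return penalty: 41 × €180 = €7,380
Damages plus late penalty: €7,740 + €7,380 = €15,120
Costs and fees: 20% of €15,120 = €3,024
Total recovery: €15,120 + €3,024 = €18,144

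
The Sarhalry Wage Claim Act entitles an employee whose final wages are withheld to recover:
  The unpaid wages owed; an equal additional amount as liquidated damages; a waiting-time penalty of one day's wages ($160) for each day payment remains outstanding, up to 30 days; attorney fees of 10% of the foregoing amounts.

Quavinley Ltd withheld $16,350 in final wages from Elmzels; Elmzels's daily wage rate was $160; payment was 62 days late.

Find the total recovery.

Liquidated damages (equal amount): $16,350
Penalty days: min(62, 30) = 30
Waiting-time penalty: 30 × $160 = $4,800
Subtotal: $16,350 + $16,350 + $4,800 = $37,500
Attorney fees: 10% of $37,500 = $3,750
Total award: $37,500 + $3,750 = $41,250

Total award: $41,250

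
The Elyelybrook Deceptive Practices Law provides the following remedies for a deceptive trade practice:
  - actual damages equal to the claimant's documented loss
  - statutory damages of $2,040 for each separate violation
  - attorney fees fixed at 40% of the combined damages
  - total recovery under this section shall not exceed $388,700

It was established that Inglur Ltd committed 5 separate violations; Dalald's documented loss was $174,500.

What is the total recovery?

Statutory damages: 5 × $2,040 = $10,200
Combined damages: $174,500 + $10,200 = $184,700
Attorney fees: 40% of $184,700 = $73,880
Total before cap: $184,700 + $73,880 = $258,580
Cap at $388,700: $258,580 is within the cap, no reduction.

$258,580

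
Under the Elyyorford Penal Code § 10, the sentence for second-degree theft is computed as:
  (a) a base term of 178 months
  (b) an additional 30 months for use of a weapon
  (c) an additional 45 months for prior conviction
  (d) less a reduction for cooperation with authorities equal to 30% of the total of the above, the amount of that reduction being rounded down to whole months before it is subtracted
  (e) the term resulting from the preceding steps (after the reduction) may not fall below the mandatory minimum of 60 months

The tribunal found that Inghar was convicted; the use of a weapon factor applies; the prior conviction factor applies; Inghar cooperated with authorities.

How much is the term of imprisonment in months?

Use of a weapon enhancement: +30 months
Prior conviction enhancement: +45 months
Adjusted term: 178 months + 30 months + 45 months = 253 months
Cooperation with authorities reduction: 30% of 253 months = 75 months (rounded down)
After reduction: 253 − 75 = 178 months
Minimum 60 months: 178 months meets the minimum, no increase.

Sentence: 178 months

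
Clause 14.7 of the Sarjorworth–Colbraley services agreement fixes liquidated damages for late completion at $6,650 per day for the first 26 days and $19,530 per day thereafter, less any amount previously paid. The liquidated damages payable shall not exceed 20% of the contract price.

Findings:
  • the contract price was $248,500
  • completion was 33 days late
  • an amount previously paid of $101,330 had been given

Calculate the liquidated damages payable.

First 26 days: 26 × $6,650 = $172,900
Remaining days: (33 − 26) × $19,530 = $136,710
Accrued per-day damages: $172,900 + $136,710 = $309,610
Less amount previously paid: $309,610 − $101,330 = $208,280
Cap: 20% of $248,500 = $49,700
Cap at $49,700: $208,280 exceeds the cap → $49,700

Liquidated damages: $49,700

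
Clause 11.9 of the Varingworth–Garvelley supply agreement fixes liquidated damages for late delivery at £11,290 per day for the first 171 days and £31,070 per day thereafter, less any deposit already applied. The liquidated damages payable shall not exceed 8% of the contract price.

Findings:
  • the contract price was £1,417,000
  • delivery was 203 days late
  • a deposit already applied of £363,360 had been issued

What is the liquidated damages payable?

First 171 days: 171 × £11,290 = £1,930,590
Remaining days: (203 − 171) × £31,070 = £994,240
Accrued per-day damages: £1,930,590 + £994,240 = £2,924,830
Less deposit already applied: £2,924,830 − £363,360 = £2,561,470
Cap: 8% of £1,417,000 = £113,360
Cap at £113,360: £2,561,470 exceeds the cap → £113,360

£113,360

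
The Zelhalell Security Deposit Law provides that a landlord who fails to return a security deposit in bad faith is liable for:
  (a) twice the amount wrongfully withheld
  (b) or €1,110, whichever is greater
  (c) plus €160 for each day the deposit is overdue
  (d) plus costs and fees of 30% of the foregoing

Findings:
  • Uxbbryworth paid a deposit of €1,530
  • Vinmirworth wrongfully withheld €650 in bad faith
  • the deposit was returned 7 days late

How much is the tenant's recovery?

€3,146

Doubled: 2 × €650 = €1,300
Minimum €1,110: €1,300 meets the minimum, no increase.
Late-return penalty: 7 × €160 = €1,120
Damages plus late penalty: €1,300 + €1,120 = €2,420
Costs and fees: 30% of €2,420 = €726
Total recovery: €2,420 + €726 = €3,146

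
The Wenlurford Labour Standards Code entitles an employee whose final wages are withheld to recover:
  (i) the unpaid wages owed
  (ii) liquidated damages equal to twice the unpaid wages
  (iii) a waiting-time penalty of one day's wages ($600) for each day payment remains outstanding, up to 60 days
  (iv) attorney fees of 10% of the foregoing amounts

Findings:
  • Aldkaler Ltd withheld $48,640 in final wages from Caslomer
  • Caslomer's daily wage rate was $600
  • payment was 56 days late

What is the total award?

Total award: $197,472

Doubled: 2 × $48,640 = $97,280
Penalty days: min(56, 60) = 56
Waiting-time penalty: 56 × $600 = $33,600
Subtotal: $48,640 + $97,280 + $33,600 = $179,520
Attorney fees: 10% of $179,520 = $17,952
Total award: $179,520 + $17,952 = $197,472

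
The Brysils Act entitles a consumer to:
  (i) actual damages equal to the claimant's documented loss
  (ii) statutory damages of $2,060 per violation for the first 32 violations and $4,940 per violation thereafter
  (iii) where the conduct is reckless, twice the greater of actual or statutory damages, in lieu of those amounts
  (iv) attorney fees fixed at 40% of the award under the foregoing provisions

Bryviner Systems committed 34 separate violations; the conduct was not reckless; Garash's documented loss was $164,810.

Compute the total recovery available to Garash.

$336,854

First 32 violations: 32 × $2,060 = $65,920
Remaining violations: (34 − 32) × $4,940 = $9,880
Statutory damages: $65,920 + $9,880 = $75,800
Conduct not reckless: the in-lieu enhancement does not apply.
Actual plus statutory damages: $164,810 + $75,800 = $240,610
Attorney fees: 40% of $240,610 = $96,244
Total recovery: $240,610 + $96,244 = $336,854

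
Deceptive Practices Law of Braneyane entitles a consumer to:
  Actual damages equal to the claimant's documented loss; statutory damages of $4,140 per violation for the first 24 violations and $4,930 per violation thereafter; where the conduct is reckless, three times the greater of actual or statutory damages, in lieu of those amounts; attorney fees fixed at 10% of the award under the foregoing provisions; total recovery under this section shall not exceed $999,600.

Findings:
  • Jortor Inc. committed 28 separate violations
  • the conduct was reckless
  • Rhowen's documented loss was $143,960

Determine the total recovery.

First 24 violations: 24 × $4,140 = $99,360
Remaining violations: (28 − 24) × $4,930 = $19,720
Statutory damages: $99,360 + $19,720 = $119,080
Greater of actual damages ($143,960) or statutory damages ($119,080): $143,960
Trebled: 3 × $143,960 = $431,880
Attorney fees: 10% of $431,880 = $43,188
Total before cap: $431,880 + $43,188 = $475,068
Cap at $999,600: $475,068 is within the cap, no reduction.

$475,068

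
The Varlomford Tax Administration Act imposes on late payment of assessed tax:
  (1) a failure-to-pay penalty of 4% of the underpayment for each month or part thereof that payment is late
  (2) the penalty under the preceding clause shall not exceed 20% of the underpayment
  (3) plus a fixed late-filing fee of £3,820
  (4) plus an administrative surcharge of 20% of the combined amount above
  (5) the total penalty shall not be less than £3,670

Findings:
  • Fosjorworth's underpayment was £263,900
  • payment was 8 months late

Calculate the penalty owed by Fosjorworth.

Accrued rate: 4% × 8 = 32%, capped at 20% → 20%
Failure-to-pay penalty: 20% of £263,900 = £52,780
Penalty before surcharge: £52,780 + £3,820 = £56,600
Administrative surcharge: 20% of £56,600 = £11,320
Total penalty: £56,600 + £11,320 = £67,920
Minimum £3,670: £67,920 meets the minimum, no increase.

Penalty: £67,920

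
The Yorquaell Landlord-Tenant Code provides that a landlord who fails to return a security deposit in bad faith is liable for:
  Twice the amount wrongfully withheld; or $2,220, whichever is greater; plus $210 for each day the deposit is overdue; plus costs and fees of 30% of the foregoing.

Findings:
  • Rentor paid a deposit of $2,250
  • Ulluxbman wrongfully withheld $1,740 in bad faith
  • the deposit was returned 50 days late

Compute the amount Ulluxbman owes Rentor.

Doubled: 2 × $1,740 = $3,480
Minimum $2,220: $3,480 meets the minimum, no increase.
Late-return penalty: 50 × $210 = $10,500
Damages plus late penalty: $3,480 + $10,500 = $13,980
Costs and fees: 30% of $13,980 = $4,194
Total recovery: $13,980 + $4,194 = $18,174

Recovery: $18,174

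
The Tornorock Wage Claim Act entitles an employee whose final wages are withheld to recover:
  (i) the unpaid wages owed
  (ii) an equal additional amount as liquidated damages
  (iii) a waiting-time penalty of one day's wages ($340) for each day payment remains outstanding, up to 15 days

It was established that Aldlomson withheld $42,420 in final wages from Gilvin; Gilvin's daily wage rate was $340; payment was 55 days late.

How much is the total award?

$89,940

Liquidated damages (equal amount): $42,420
Penalty days: min(55, 15) = 15
Waiting-time penalty: 15 × $340 = $5,100
Total award: $42,420 + $42,420 + $5,100 = $89,940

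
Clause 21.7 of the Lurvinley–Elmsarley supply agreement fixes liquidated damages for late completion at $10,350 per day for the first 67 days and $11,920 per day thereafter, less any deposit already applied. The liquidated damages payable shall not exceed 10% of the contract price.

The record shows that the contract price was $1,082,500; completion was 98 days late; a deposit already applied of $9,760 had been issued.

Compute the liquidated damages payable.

First 67 days: 67 × $10,350 = $693,450
Remaining days: (98 − 67) × $11,920 = $369,520
Accrued per-day damages: $693,450 + $369,520 = $1,062,970
Less deposit already applied: $1,062,970 − $9,760 = $1,053,210
Cap: 10% of $1,082,500 = $108,250
Cap at $108,250: $1,053,210 exceeds the cap → $108,250

$108,250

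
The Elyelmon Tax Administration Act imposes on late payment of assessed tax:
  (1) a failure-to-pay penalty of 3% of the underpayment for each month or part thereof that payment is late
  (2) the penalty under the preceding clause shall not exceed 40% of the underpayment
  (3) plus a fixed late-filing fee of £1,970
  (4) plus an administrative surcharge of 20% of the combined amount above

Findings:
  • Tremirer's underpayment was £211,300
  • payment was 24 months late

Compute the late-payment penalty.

Accrued rate: 3% × 24 = 72%, capped at 40% → 40%
Failure-to-pay penalty: 40% of £211,300 = £84,520
Penalty before surcharge: £84,520 + £1,970 = £86,490
Administrative surcharge: 20% of £86,490 = £17,298
Total penalty: £86,490 + £17,298 = £103,788

Penalty: £103,788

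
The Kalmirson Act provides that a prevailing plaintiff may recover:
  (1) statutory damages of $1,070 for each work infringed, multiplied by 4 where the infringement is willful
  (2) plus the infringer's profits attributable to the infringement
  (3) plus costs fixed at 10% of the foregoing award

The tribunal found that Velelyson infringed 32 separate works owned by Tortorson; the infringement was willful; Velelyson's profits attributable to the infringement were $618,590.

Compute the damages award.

$831,105

Statutory damages: 32 × $1,070 = $34,240
Multiplied by 4: 4 × $34,240 = $136,960
Combined award: $136,960 + $618,590 = $755,550
Costs: 10% of $755,550 = $75,555
Award plus costs: $755,550 + $75,555 = $831,105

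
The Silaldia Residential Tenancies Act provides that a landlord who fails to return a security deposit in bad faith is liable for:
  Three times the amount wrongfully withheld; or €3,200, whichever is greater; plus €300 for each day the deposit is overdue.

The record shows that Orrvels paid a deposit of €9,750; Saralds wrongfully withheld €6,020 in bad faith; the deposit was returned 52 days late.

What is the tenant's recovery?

Trebled: 3 × €6,020 = €18,060
Minimum €3,200: €18,060 meets the minimum, no increase.
Late-return penalty: 52 × €300 = €15,600
Damages plus late penalty: €18,060 + €15,600 = €33,660

Recovery: €33,660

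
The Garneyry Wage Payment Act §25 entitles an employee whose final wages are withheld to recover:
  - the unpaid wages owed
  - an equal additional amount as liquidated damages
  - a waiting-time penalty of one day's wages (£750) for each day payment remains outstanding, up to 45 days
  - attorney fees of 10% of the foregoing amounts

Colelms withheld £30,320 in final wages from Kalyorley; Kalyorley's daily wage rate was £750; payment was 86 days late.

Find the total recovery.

£103,829

Liquidated damages (equal amount): £30,320
Penalty days: min(86, 45) = 45
Waiting-time penalty: 45 × £750 = £33,750
Subtotal: £30,320 + £30,320 + £33,750 = £94,390
Attorney fees: 10% of £94,390 = £9,439
Total award: £94,390 + £9,439 = £103,829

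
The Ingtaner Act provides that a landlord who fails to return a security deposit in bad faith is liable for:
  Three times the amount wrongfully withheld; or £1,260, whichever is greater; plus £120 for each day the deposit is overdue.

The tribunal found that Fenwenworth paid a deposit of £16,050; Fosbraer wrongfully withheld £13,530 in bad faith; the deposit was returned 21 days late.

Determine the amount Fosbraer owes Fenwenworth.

Recovery: £43,110

Trebled: 3 × £13,530 = £40,590
Minimum £1,260: £40,590 meets the minimum, no increase.
Late-return penalty: 21 × £120 = £2,520
Damages plus late penalty: £40,590 + £2,520 = £43,110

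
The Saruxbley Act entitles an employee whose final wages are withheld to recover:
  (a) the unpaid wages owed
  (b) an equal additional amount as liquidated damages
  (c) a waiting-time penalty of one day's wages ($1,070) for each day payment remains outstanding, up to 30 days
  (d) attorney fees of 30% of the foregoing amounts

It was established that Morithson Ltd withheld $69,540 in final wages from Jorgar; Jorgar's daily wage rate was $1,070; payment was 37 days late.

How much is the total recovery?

Liquidated damages (equal amount): $69,540
Penalty days: min(37, 30) = 30
Waiting-time penalty: 30 × $1,070 = $32,100
Subtotal: $69,540 + $69,540 + $32,100 = $171,180
Attorney fees: 30% of $171,180 = $51,354
Total award: $171,180 + $51,354 = $222,534

$222,534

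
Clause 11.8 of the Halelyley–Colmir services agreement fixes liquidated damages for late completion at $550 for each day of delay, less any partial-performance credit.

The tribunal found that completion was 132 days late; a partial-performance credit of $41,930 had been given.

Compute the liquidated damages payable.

Per-day damages: 132 × $550 = $72,600
Less partial-performance credit: $72,600 − $41,930 = $30,670

Liquidated damages: $30,670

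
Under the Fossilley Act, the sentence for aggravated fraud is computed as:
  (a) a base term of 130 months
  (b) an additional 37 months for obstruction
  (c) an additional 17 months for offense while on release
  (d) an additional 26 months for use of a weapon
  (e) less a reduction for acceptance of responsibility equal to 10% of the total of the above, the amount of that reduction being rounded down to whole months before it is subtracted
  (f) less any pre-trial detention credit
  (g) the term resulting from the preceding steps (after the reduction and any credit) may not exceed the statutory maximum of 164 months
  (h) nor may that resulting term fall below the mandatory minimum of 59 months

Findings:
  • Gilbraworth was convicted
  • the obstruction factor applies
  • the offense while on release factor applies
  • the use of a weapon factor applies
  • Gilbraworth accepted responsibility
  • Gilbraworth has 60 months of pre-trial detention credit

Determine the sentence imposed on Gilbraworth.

Sentence: 129 months

Obstruction enhancement: +37 months
Offense while on release enhancement: +17 months
Use of a weapon enhancement: +26 months
Adjusted term: 130 months + 37 months + 17 months + 26 months = 210 months
Acceptance of responsibility reduction: 10% of 210 months = 21 months (rounded down)
After reduction: 210 − 21 = 189 months
Less pre-trial detention credit: 189 months − 60 months = 129 months
Cap at 164 months: 129 months is within the cap, no reduction.
Minimum 59 months: 129 months meets the minimum, no increase.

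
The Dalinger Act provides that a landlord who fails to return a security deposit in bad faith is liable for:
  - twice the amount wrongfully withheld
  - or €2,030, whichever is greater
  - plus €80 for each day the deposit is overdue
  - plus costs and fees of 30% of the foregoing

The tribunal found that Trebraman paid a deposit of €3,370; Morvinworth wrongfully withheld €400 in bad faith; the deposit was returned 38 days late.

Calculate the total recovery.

€6,591

Doubled: 2 × €400 = €800
Minimum €2,030: €800 is below the minimum → €2,030
Late-return penalty: 38 × €80 = €3,040
Damages plus late penalty: €2,030 + €3,040 = €5,070
Costs and fees: 30% of €5,070 = €1,521
Total recovery: €5,070 + €1,521 = €6,591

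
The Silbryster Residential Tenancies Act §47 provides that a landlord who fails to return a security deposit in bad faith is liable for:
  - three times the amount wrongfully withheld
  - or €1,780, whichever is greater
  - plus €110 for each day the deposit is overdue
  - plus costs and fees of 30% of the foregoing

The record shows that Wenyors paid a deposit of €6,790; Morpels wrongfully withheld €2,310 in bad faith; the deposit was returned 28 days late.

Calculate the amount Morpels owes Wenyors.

Trebled: 3 × €2,310 = €6,930
Minimum €1,780: €6,930 meets the minimum, no increase.
Late-return penalty: 28 × €110 = €3,080
Damages plus late penalty: €6,930 + €3,080 = €10,010
Costs and fees: 30% of €10,010 = €3,003
Total recovery: €10,010 + €3,003 = €13,013

€13,013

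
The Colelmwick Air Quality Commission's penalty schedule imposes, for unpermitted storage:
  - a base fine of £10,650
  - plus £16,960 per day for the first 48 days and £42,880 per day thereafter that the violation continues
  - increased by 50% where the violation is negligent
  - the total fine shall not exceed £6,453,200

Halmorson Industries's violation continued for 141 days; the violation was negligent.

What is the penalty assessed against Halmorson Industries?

£6,453,200

First 48 days: 48 × £16,960 = £814,080
Remaining days: (141 − 48) × £42,880 = £3,987,840
Per-day component: £814,080 + £3,987,840 = £4,801,920
Base plus per-day: £10,650 + £4,801,920 = £4,812,570
Enhancement: 50% of £4,812,570 = £2,406,285
Enhanced fine: £4,812,570 + £2,406,285 = £7,218,855
Cap at £6,453,200: £7,218,855 exceeds the cap → £6,453,200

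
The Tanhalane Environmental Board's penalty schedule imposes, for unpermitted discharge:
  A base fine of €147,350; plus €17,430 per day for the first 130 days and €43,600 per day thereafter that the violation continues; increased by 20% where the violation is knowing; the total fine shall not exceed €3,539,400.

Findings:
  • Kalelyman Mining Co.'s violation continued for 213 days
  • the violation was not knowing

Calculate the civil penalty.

First 130 days: 130 × €17,430 = €2,265,900
Remaining days: (213 − 130) × €43,600 = €3,618,800
Per-day component: €2,265,900 + €3,618,800 = €5,884,700
Base plus per-day: €147,350 + €5,884,700 = €6,032,050
The violation was not knowing: no 20% increase.
Cap at €3,539,400: €6,032,050 exceeds the cap → €3,539,400

€3,539,400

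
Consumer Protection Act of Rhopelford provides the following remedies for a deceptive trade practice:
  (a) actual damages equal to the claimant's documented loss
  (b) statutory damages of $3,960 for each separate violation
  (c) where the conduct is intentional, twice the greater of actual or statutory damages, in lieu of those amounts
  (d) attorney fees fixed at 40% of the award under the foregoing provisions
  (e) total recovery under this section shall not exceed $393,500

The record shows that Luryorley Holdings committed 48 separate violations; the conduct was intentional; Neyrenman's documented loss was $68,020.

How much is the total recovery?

Statutory damages: 48 × $3,960 = $190,080
Greater of actual damages ($68,020) or statutory damages ($190,080): $190,080
Doubled: 2 × $190,080 = $380,160
Attorney fees: 40% of $380,160 = $152,064
Total before cap: $380,160 + $152,064 = $532,224
Cap at $393,500: $532,224 exceeds the cap → $393,500

$393,500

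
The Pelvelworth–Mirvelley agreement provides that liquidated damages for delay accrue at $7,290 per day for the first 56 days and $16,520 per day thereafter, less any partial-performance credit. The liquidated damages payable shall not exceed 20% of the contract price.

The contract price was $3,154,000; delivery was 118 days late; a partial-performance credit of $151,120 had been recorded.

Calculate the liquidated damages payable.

First 56 days: 56 × $7,290 = $408,240
Remaining days: (118 − 56) × $16,520 = $1,024,240
Accrued per-day damages: $408,240 + $1,024,240 = $1,432,480
Less partial-performance credit: $1,432,480 − $151,120 = $1,281,360
Cap: 20% of $3,154,000 = $630,800
Cap at $630,800: $1,281,360 exceeds the cap → $630,800

$630,800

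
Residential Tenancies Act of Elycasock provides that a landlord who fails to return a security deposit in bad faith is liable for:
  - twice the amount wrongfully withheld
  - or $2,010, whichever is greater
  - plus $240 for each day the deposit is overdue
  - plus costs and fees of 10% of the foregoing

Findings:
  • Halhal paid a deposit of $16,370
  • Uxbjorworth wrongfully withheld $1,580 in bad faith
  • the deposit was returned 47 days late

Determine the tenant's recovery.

Doubled: 2 × $1,580 = $3,160
Minimum $2,010: $3,160 meets the minimum, no increase.
Late-return penalty: 47 × $240 = $11,280
Damages plus late penalty: $3,160 + $11,280 = $14,440
Costs and fees: 10% of $14,440 = $1,444
Total recovery: $14,440 + $1,444 = $15,884

Recovery: $15,884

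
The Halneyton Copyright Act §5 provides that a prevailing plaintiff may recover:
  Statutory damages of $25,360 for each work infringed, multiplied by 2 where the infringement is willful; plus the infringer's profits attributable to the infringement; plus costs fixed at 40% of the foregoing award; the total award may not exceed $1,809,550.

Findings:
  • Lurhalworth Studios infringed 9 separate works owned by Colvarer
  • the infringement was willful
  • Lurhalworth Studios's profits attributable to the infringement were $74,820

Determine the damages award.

$743,820

Statutory damages: 9 × $25,360 = $228,240
Doubled: 2 × $228,240 = $456,480
Combined award: $456,480 + $74,820 = $531,300
Costs: 40% of $531,300 = $212,520
Award plus costs: $531,300 + $212,520 = $743,820
Cap at $1,809,550: $743,820 is within the cap, no reduction.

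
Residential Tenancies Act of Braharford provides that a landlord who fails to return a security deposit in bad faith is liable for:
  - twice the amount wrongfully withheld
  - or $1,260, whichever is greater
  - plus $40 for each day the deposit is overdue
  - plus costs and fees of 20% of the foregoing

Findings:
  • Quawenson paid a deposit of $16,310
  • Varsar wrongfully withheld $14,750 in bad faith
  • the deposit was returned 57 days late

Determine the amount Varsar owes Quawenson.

Doubled: 2 × $14,750 = $29,500
Minimum $1,260: $29,500 meets the minimum, no increase.
Late-return penalty: 57 × $40 = $2,280
Damages plus late penalty: $29,500 + $2,280 = $31,780
Costs and fees: 20% of $31,780 = $6,356
Total recovery: $31,780 + $6,356 = $38,136

$38,136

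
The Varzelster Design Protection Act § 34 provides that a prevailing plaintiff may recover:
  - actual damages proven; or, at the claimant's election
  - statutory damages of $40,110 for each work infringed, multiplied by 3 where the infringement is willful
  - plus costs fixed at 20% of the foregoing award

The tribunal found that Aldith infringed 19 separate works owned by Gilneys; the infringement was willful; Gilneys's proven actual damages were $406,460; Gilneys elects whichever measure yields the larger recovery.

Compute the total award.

Award: $2,743,524

Statutory damages: 19 × $40,110 = $762,090
Trebled: 3 × $762,090 = $2,286,270
Greater of actual damages ($406,460) or enhanced statutory damages ($2,286,270): $2,286,270
Costs: 20% of $2,286,270 = $457,254
Award plus costs: $2,286,270 + $457,254 = $2,743,524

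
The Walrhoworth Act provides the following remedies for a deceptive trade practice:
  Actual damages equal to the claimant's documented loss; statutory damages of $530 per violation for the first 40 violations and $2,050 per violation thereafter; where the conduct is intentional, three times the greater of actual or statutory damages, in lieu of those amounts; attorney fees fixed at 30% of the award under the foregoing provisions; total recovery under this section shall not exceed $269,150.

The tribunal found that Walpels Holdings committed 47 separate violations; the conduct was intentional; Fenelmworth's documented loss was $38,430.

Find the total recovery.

First 40 violations: 40 × $530 = $21,200
Remaining violations: (47 − 40) × $2,050 = $14,350
Statutory damages: $21,200 + $14,350 = $35,550
Greater of actual damages ($38,430) or statutory damages ($35,550): $38,430
Trebled: 3 × $38,430 = $115,290
Attorney fees: 30% of $115,290 = $34,587
Total before cap: $115,290 + $34,587 = $149,877
Cap at $269,150: $149,877 is within the cap, no reduction.

Total recovery: $149,877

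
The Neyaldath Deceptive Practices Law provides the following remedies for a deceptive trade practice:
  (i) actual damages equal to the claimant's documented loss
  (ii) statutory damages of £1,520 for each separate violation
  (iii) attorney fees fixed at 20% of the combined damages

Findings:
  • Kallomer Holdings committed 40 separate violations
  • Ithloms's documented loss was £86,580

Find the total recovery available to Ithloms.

Statutory damages: 40 × £1,520 = £60,800
Combined damages: £86,580 + £60,800 = £147,380
Attorney fees: 20% of £147,380 = £29,476
Total recovery: £147,380 + £29,476 = £176,856

£176,856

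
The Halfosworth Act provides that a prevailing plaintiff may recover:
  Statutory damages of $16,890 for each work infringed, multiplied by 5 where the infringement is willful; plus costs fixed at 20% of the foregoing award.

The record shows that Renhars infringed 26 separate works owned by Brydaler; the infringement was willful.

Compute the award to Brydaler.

Statutory damages: 26 × $16,890 = $439,140
Multiplied by 5: 5 × $439,140 = $2,195,700
Costs: 20% of $2,195,700 = $439,140
Award plus costs: $2,195,700 + $439,140 = $2,634,840

Award: $2,634,840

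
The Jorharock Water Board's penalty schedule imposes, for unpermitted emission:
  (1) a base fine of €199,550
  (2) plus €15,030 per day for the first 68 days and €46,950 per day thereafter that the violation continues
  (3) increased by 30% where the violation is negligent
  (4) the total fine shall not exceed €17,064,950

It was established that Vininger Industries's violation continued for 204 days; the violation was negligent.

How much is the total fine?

€9,888,827

First 68 days: 68 × €15,030 = €1,022,040
Remaining days: (204 − 68) × €46,950 = €6,385,200
Per-day component: €1,022,040 + €6,385,200 = €7,407,240
Base plus per-day: €199,550 + €7,407,240 = €7,606,790
Enhancement: 30% of €7,606,790 = €2,282,037
Enhanced fine: €7,606,790 + €2,282,037 = €9,888,827
Cap at €17,064,950: €9,888,827 is within the cap, no reduction.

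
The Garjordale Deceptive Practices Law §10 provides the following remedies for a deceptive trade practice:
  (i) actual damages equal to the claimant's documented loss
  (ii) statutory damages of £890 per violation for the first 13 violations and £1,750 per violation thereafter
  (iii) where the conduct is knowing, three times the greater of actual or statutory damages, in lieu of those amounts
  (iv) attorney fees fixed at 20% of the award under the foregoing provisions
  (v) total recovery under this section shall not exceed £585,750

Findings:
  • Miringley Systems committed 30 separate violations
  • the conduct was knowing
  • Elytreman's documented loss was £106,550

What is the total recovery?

First 13 violations: 13 × £890 = £11,570
Remaining violations: (30 − 13) × £1,750 = £29,750
Statutory damages: £11,570 + £29,750 = £41,320
Greater of actual damages (£106,550) or statutory damages (£41,320): £106,550
Trebled: 3 × £106,550 = £319,650
Attorney fees: 20% of £319,650 = £63,930
Total before cap: £319,650 + £63,930 = £383,580
Cap at £585,750: £383,580 is within the cap, no reduction.

£383,580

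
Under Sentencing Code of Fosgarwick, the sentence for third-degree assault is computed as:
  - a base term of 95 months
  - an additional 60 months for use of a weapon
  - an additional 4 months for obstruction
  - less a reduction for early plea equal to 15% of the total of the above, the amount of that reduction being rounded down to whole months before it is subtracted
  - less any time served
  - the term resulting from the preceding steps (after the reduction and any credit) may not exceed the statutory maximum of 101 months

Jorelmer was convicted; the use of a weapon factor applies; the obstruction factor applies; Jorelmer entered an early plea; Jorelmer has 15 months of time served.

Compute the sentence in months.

Use of a weapon enhancement: +60 months
Obstruction enhancement: +4 months
Adjusted term: 95 months + 60 months + 4 months = 159 months
Early plea reduction: 15% of 159 months = 23 months (rounded down)
After reduction: 159 − 23 = 136 months
Less time served: 136 months − 15 months = 121 months
Cap at 101 months: 121 months exceeds the cap → 101 months

101 months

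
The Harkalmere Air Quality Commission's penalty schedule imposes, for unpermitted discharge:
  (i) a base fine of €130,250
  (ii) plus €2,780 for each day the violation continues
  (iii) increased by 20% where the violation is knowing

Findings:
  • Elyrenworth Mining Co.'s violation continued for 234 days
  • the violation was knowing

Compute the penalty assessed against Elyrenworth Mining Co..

€936,924

Per-day component: 234 × €2,780 = €650,520
Base plus per-day: €130,250 + €650,520 = €780,770
Enhancement: 20% of €780,770 = €156,154
Enhanced fine: €780,770 + €156,154 = €936,924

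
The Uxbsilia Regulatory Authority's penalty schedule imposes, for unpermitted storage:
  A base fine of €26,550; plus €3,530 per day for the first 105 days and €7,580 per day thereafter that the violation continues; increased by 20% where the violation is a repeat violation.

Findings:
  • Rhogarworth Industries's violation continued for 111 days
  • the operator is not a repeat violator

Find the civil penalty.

€442,680

First 105 days: 105 × €3,530 = €370,650
Remaining days: (111 − 105) × €7,580 = €45,480
Per-day component: €370,650 + €45,480 = €416,130
Base plus per-day: €26,550 + €416,130 = €442,680
The operator is not a repeat violator: no 20% increase.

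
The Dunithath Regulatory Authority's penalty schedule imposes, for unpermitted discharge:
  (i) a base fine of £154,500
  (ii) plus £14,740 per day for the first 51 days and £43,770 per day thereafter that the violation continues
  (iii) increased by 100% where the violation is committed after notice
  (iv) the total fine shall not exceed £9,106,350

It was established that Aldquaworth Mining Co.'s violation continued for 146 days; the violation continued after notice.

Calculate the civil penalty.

£9,106,350

First 51 days: 51 × £14,740 = £751,740
Remaining days: (146 − 51) × £43,770 = £4,158,150
Per-day component: £751,740 + £4,158,150 = £4,909,890
Base plus per-day: £154,500 + £4,909,890 = £5,064,390
Enhancement: 100% of £5,064,390 = £5,064,390
Enhanced fine: £5,064,390 + £5,064,390 = £10,128,780
Cap at £9,106,350: £10,128,780 exceeds the cap → £9,106,350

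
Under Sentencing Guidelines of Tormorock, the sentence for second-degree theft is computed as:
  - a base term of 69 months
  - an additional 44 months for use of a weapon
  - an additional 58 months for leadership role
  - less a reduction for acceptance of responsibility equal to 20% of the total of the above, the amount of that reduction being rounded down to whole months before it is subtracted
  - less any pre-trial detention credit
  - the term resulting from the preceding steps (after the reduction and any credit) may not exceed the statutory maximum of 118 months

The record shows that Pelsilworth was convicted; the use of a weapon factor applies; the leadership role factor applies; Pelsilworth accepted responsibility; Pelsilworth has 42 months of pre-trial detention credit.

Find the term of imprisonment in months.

Use of a weapon enhancement: +44 months
Leadership role enhancement: +58 months
Adjusted term: 69 months + 44 months + 58 months = 171 months
Acceptance of responsibility reduction: 20% of 171 months = 34 months (rounded down)
After reduction: 171 − 34 = 137 months
Less pre-trial detention credit: 137 months − 42 months = 95 months
Cap at 118 months: 95 months is within the cap, no reduction.

95 months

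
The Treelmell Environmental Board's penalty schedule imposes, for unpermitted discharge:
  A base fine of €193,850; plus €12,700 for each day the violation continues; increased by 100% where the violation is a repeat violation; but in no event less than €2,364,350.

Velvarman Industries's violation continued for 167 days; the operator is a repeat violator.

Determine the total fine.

Per-day component: 167 × €12,700 = €2,120,900
Base plus per-day: €193,850 + €2,120,900 = €2,314,750
Enhancement: 100% of €2,314,750 = €2,314,750
Enhanced fine: €2,314,750 + €2,314,750 = €4,629,500
Minimum €2,364,350: €4,629,500 meets the minimum, no increase.

€4,629,500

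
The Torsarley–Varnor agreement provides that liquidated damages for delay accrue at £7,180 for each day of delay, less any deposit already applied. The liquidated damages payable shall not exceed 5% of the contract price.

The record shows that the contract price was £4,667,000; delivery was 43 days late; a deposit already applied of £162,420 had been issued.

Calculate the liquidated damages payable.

Per-day damages: 43 × £7,180 = £308,740
Less deposit already applied: £308,740 − £162,420 = £146,320
Cap: 5% of £4,667,000 = £233,350
Cap at £233,350: £146,320 is within the cap, no reduction.

£146,320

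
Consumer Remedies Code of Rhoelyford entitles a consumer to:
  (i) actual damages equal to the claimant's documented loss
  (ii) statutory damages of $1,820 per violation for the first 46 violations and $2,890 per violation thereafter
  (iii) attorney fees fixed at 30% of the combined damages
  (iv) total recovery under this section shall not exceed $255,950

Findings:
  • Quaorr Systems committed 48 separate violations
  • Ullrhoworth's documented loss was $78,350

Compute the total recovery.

First 46 violations: 46 × $1,820 = $83,720
Remaining violations: (48 − 46) × $2,890 = $5,780
Statutory damages: $83,720 + $5,780 = $89,500
Combined damages: $78,350 + $89,500 = $167,850
Attorney fees: 30% of $167,850 = $50,355
Total before cap: $167,850 + $50,355 = $218,205
Cap at $255,950: $218,205 is within the cap, no reduction.

$218,205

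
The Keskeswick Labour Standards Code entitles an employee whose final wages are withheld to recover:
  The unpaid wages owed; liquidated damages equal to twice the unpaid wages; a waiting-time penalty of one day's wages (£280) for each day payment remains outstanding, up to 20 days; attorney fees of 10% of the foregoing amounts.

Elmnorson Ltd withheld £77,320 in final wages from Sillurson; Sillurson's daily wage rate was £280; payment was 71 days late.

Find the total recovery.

£261,316

Doubled: 2 × £77,320 = £154,640
Penalty days: min(71, 20) = 20
Waiting-time penalty: 20 × £280 = £5,600
Subtotal: £77,320 + £154,640 + £5,600 = £237,560
Attorney fees: 10% of £237,560 = £23,756
Total award: £237,560 + £23,756 = £261,316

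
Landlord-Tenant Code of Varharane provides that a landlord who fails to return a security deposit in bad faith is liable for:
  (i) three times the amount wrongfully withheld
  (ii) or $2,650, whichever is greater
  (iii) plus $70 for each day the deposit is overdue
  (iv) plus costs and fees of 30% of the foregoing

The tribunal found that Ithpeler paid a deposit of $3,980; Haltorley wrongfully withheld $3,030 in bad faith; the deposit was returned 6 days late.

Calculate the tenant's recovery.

Trebled: 3 × $3,030 = $9,090
Minimum $2,650: $9,090 meets the minimum, no increase.
Late-return penalty: 6 × $70 = $420
Damages plus late penalty: $9,090 + $420 = $9,510
Costs and fees: 30% of $9,510 = $2,853
Total recovery: $9,510 + $2,853 = $12,363

Recovery: $12,363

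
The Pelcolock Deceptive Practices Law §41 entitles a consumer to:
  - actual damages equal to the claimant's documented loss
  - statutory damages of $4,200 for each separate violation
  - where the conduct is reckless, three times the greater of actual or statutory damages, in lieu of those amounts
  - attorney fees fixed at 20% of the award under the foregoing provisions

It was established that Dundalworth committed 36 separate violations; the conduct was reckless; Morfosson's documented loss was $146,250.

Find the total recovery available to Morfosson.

Statutory damages: 36 × $4,200 = $151,200
Greater of actual damages ($146,250) or statutory damages ($151,200): $151,200
Trebled: 3 × $151,200 = $453,600
Attorney fees: 20% of $453,600 = $90,720
Total recovery: $453,600 + $90,720 = $544,320

$544,320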